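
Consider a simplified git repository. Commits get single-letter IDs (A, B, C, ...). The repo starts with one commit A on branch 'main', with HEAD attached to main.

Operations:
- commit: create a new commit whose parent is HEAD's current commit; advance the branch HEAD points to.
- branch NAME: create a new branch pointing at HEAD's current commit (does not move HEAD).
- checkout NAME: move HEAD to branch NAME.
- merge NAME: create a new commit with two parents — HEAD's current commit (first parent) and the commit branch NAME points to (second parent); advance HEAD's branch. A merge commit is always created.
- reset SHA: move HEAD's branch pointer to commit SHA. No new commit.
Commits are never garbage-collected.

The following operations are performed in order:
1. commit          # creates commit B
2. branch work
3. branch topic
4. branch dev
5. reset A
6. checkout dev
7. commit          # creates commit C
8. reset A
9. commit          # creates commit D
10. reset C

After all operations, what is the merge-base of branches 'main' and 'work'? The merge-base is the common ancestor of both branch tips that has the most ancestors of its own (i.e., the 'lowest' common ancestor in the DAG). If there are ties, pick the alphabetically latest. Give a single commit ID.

After op 1 (commit): HEAD=main@B [main=B]
After op 2 (branch): HEAD=main@B [main=B work=B]
After op 3 (branch): HEAD=main@B [main=B topic=B work=B]
After op 4 (branch): HEAD=main@B [dev=B main=B topic=B work=B]
After op 5 (reset): HEAD=main@A [dev=B main=A topic=B work=B]
After op 6 (checkout): HEAD=dev@B [dev=B main=A topic=B work=B]
After op 7 (commit): HEAD=dev@C [dev=C main=A topic=B work=B]
After op 8 (reset): HEAD=dev@A [dev=A main=A topic=B work=B]
After op 9 (commit): HEAD=dev@D [dev=D main=A topic=B work=B]
After op 10 (reset): HEAD=dev@C [dev=C main=A topic=B work=B]
ancestors(main=A): ['A']
ancestors(work=B): ['A', 'B']
common: ['A']

Answer: A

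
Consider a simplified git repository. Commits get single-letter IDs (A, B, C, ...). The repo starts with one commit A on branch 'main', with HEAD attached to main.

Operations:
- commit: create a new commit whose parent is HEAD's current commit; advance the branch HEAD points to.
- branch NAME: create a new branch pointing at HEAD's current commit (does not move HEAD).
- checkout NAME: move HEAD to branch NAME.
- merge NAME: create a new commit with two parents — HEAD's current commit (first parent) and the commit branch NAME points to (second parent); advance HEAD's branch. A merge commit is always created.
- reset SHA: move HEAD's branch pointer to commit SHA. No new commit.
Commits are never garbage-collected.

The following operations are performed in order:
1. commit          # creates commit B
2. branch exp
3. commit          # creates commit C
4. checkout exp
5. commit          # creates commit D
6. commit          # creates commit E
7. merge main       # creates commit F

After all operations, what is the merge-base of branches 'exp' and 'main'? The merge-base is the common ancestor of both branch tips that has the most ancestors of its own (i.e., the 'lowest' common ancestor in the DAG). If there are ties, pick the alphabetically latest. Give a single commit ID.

Answer: C

Derivation:
After op 1 (commit): HEAD=main@B [main=B]
After op 2 (branch): HEAD=main@B [exp=B main=B]
After op 3 (commit): HEAD=main@C [exp=B main=C]
After op 4 (checkout): HEAD=exp@B [exp=B main=C]
After op 5 (commit): HEAD=exp@D [exp=D main=C]
After op 6 (commit): HEAD=exp@E [exp=E main=C]
After op 7 (merge): HEAD=exp@F [exp=F main=C]
ancestors(exp=F): ['A', 'B', 'C', 'D', 'E', 'F']
ancestors(main=C): ['A', 'B', 'C']
common: ['A', 'B', 'C']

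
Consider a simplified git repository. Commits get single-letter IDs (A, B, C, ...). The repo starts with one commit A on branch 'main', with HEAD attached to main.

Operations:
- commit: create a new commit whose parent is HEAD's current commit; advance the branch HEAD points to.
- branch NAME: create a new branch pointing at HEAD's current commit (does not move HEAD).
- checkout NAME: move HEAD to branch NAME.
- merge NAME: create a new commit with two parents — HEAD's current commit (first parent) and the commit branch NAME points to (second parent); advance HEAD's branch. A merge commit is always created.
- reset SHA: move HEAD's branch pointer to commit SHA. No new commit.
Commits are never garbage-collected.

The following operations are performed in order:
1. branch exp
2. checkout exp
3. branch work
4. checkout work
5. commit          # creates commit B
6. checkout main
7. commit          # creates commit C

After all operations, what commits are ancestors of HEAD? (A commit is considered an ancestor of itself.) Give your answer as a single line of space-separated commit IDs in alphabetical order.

After op 1 (branch): HEAD=main@A [exp=A main=A]
After op 2 (checkout): HEAD=exp@A [exp=A main=A]
After op 3 (branch): HEAD=exp@A [exp=A main=A work=A]
After op 4 (checkout): HEAD=work@A [exp=A main=A work=A]
After op 5 (commit): HEAD=work@B [exp=A main=A work=B]
After op 6 (checkout): HEAD=main@A [exp=A main=A work=B]
After op 7 (commit): HEAD=main@C [exp=A main=C work=B]

Answer: A C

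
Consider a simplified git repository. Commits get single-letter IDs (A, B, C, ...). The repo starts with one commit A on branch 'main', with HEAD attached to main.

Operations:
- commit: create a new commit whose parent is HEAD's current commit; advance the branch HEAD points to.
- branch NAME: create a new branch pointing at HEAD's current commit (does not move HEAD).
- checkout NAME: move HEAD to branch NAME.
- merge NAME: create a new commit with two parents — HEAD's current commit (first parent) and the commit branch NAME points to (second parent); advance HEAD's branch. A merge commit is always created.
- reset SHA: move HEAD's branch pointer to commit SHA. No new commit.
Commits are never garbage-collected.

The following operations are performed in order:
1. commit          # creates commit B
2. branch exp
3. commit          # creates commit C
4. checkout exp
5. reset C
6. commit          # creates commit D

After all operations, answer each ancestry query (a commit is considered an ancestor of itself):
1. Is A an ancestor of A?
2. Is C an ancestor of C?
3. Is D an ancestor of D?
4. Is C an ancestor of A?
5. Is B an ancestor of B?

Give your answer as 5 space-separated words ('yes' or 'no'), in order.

After op 1 (commit): HEAD=main@B [main=B]
After op 2 (branch): HEAD=main@B [exp=B main=B]
After op 3 (commit): HEAD=main@C [exp=B main=C]
After op 4 (checkout): HEAD=exp@B [exp=B main=C]
After op 5 (reset): HEAD=exp@C [exp=C main=C]
After op 6 (commit): HEAD=exp@D [exp=D main=C]
ancestors(A) = {A}; A in? yes
ancestors(C) = {A,B,C}; C in? yes
ancestors(D) = {A,B,C,D}; D in? yes
ancestors(A) = {A}; C in? no
ancestors(B) = {A,B}; B in? yes

Answer: yes yes yes no yes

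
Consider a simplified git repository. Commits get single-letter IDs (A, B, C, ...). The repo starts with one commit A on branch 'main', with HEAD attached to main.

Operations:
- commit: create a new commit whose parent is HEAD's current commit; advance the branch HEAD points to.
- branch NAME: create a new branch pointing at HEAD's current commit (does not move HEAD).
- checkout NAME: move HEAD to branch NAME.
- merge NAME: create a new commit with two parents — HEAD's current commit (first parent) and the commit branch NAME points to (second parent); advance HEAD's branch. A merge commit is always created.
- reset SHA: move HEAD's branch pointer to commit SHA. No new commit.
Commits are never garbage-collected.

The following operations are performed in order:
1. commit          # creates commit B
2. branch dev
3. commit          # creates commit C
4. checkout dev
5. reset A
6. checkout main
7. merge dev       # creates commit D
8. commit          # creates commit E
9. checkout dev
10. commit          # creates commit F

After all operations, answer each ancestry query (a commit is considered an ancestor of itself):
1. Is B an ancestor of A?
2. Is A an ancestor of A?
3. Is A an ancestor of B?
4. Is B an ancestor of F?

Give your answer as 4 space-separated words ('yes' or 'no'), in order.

Answer: no yes yes no

Derivation:
After op 1 (commit): HEAD=main@B [main=B]
After op 2 (branch): HEAD=main@B [dev=B main=B]
After op 3 (commit): HEAD=main@C [dev=B main=C]
After op 4 (checkout): HEAD=dev@B [dev=B main=C]
After op 5 (reset): HEAD=dev@A [dev=A main=C]
After op 6 (checkout): HEAD=main@C [dev=A main=C]
After op 7 (merge): HEAD=main@D [dev=A main=D]
After op 8 (commit): HEAD=main@E [dev=A main=E]
After op 9 (checkout): HEAD=dev@A [dev=A main=E]
After op 10 (commit): HEAD=dev@F [dev=F main=E]
ancestors(A) = {A}; B in? no
ancestors(A) = {A}; A in? yes
ancestors(B) = {A,B}; A in? yes
ancestors(F) = {A,F}; B in? no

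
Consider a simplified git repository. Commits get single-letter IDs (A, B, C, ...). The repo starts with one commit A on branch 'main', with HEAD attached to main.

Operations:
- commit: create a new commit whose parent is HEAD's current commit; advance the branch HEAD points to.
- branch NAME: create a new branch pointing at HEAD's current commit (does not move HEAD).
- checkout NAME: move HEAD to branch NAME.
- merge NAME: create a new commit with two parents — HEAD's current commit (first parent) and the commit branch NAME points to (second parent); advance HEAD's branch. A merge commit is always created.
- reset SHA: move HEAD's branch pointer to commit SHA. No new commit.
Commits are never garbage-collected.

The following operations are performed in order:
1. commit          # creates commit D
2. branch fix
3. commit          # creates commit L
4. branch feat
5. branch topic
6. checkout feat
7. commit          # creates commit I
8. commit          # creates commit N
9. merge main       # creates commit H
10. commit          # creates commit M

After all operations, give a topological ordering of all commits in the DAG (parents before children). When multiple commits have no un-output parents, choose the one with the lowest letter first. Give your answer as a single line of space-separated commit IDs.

Answer: A D L I N H M

Derivation:
After op 1 (commit): HEAD=main@D [main=D]
After op 2 (branch): HEAD=main@D [fix=D main=D]
After op 3 (commit): HEAD=main@L [fix=D main=L]
After op 4 (branch): HEAD=main@L [feat=L fix=D main=L]
After op 5 (branch): HEAD=main@L [feat=L fix=D main=L topic=L]
After op 6 (checkout): HEAD=feat@L [feat=L fix=D main=L topic=L]
After op 7 (commit): HEAD=feat@I [feat=I fix=D main=L topic=L]
After op 8 (commit): HEAD=feat@N [feat=N fix=D main=L topic=L]
After op 9 (merge): HEAD=feat@H [feat=H fix=D main=L topic=L]
After op 10 (commit): HEAD=feat@M [feat=M fix=D main=L topic=L]
commit A: parents=[]
commit D: parents=['A']
commit H: parents=['N', 'L']
commit I: parents=['L']
commit L: parents=['D']
commit M: parents=['H']
commit N: parents=['I']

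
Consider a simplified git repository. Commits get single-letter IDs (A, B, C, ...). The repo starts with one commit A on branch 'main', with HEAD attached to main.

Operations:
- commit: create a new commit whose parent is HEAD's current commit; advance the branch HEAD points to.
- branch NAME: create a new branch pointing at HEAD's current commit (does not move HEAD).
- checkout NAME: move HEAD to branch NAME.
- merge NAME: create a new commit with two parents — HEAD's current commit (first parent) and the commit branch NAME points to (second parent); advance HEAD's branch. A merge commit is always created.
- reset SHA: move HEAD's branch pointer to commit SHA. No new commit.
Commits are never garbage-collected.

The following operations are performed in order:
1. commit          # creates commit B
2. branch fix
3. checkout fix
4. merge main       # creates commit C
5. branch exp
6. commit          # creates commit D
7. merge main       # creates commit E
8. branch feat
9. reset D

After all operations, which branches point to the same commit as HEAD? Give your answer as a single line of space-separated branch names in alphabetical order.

After op 1 (commit): HEAD=main@B [main=B]
After op 2 (branch): HEAD=main@B [fix=B main=B]
After op 3 (checkout): HEAD=fix@B [fix=B main=B]
After op 4 (merge): HEAD=fix@C [fix=C main=B]
After op 5 (branch): HEAD=fix@C [exp=C fix=C main=B]
After op 6 (commit): HEAD=fix@D [exp=C fix=D main=B]
After op 7 (merge): HEAD=fix@E [exp=C fix=E main=B]
After op 8 (branch): HEAD=fix@E [exp=C feat=E fix=E main=B]
After op 9 (reset): HEAD=fix@D [exp=C feat=E fix=D main=B]

Answer: fix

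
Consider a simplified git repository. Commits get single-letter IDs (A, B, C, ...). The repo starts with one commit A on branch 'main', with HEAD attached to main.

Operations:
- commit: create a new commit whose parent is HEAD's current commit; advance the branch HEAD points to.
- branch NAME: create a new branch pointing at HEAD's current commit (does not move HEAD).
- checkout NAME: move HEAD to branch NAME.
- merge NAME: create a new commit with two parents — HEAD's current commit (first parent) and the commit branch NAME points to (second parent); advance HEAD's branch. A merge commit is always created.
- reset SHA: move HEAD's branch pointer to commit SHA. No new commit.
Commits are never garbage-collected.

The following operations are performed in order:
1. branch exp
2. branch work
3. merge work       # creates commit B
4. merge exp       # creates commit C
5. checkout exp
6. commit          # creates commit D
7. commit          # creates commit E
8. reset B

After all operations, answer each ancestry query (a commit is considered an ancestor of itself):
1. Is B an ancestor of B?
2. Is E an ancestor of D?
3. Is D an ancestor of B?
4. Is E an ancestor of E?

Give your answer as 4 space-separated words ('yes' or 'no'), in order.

Answer: yes no no yes

Derivation:
After op 1 (branch): HEAD=main@A [exp=A main=A]
After op 2 (branch): HEAD=main@A [exp=A main=A work=A]
After op 3 (merge): HEAD=main@B [exp=A main=B work=A]
After op 4 (merge): HEAD=main@C [exp=A main=C work=A]
After op 5 (checkout): HEAD=exp@A [exp=A main=C work=A]
After op 6 (commit): HEAD=exp@D [exp=D main=C work=A]
After op 7 (commit): HEAD=exp@E [exp=E main=C work=A]
After op 8 (reset): HEAD=exp@B [exp=B main=C work=A]
ancestors(B) = {A,B}; B in? yes
ancestors(D) = {A,D}; E in? no
ancestors(B) = {A,B}; D in? no
ancestors(E) = {A,D,E}; E in? yes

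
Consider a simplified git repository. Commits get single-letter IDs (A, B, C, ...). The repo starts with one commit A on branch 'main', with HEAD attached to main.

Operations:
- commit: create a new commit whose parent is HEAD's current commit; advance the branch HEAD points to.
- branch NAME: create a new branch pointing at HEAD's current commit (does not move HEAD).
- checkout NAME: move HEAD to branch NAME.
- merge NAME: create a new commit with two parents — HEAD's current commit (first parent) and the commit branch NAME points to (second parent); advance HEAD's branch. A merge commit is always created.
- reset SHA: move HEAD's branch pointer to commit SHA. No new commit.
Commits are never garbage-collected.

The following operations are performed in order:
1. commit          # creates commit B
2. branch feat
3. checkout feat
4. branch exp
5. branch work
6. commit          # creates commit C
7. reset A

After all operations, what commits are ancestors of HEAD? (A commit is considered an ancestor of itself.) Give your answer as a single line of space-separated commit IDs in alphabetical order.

Answer: A

Derivation:
After op 1 (commit): HEAD=main@B [main=B]
After op 2 (branch): HEAD=main@B [feat=B main=B]
After op 3 (checkout): HEAD=feat@B [feat=B main=B]
After op 4 (branch): HEAD=feat@B [exp=B feat=B main=B]
After op 5 (branch): HEAD=feat@B [exp=B feat=B main=B work=B]
After op 6 (commit): HEAD=feat@C [exp=B feat=C main=B work=B]
After op 7 (reset): HEAD=feat@A [exp=B feat=A main=B work=B]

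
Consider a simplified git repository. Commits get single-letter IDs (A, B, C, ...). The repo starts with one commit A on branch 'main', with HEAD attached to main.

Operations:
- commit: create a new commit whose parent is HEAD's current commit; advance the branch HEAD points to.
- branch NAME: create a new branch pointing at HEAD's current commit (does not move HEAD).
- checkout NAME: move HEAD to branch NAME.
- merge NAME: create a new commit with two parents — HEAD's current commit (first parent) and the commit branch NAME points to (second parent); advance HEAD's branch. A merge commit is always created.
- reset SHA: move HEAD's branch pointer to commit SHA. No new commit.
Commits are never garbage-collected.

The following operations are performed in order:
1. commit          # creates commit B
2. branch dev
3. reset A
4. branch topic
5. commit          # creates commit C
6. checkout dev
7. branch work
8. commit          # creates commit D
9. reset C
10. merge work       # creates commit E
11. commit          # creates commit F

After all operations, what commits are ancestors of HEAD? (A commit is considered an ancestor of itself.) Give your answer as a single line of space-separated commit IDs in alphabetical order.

Answer: A B C E F

Derivation:
After op 1 (commit): HEAD=main@B [main=B]
After op 2 (branch): HEAD=main@B [dev=B main=B]
After op 3 (reset): HEAD=main@A [dev=B main=A]
After op 4 (branch): HEAD=main@A [dev=B main=A topic=A]
After op 5 (commit): HEAD=main@C [dev=B main=C topic=A]
After op 6 (checkout): HEAD=dev@B [dev=B main=C topic=A]
After op 7 (branch): HEAD=dev@B [dev=B main=C topic=A work=B]
After op 8 (commit): HEAD=dev@D [dev=D main=C topic=A work=B]
After op 9 (reset): HEAD=dev@C [dev=C main=C topic=A work=B]
After op 10 (merge): HEAD=dev@E [dev=E main=C topic=A work=B]
After op 11 (commit): HEAD=dev@F [dev=F main=C topic=A work=B]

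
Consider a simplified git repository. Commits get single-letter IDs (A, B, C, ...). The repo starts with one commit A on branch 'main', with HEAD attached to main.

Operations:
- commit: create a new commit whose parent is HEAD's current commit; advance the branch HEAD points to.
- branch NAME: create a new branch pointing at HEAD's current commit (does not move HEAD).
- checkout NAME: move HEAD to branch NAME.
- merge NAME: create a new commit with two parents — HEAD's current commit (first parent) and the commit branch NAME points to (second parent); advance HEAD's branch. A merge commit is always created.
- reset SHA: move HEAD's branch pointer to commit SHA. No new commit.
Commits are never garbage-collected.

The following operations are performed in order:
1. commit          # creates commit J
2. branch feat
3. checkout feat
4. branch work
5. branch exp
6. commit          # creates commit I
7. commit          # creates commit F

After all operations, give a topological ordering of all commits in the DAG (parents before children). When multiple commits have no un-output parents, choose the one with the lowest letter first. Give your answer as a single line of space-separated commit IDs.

Answer: A J I F

Derivation:
After op 1 (commit): HEAD=main@J [main=J]
After op 2 (branch): HEAD=main@J [feat=J main=J]
After op 3 (checkout): HEAD=feat@J [feat=J main=J]
After op 4 (branch): HEAD=feat@J [feat=J main=J work=J]
After op 5 (branch): HEAD=feat@J [exp=J feat=J main=J work=J]
After op 6 (commit): HEAD=feat@I [exp=J feat=I main=J work=J]
After op 7 (commit): HEAD=feat@F [exp=J feat=F main=J work=J]
commit A: parents=[]
commit F: parents=['I']
commit I: parents=['J']
commit J: parents=['A']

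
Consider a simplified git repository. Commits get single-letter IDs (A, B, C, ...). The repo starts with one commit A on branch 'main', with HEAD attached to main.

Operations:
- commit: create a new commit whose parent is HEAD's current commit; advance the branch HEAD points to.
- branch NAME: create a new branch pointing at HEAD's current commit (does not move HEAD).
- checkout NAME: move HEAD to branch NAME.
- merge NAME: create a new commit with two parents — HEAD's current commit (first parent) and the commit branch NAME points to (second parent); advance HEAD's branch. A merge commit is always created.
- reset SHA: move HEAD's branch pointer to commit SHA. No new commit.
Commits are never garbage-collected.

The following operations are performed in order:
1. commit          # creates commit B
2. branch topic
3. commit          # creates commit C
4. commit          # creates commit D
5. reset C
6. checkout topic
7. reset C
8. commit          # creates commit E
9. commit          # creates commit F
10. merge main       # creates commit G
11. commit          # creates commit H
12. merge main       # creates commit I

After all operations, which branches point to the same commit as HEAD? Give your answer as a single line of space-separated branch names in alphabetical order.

After op 1 (commit): HEAD=main@B [main=B]
After op 2 (branch): HEAD=main@B [main=B topic=B]
After op 3 (commit): HEAD=main@C [main=C topic=B]
After op 4 (commit): HEAD=main@D [main=D topic=B]
After op 5 (reset): HEAD=main@C [main=C topic=B]
After op 6 (checkout): HEAD=topic@B [main=C topic=B]
After op 7 (reset): HEAD=topic@C [main=C topic=C]
After op 8 (commit): HEAD=topic@E [main=C topic=E]
After op 9 (commit): HEAD=topic@F [main=C topic=F]
After op 10 (merge): HEAD=topic@G [main=C topic=G]
After op 11 (commit): HEAD=topic@H [main=C topic=H]
After op 12 (merge): HEAD=topic@I [main=C topic=I]

Answer: topic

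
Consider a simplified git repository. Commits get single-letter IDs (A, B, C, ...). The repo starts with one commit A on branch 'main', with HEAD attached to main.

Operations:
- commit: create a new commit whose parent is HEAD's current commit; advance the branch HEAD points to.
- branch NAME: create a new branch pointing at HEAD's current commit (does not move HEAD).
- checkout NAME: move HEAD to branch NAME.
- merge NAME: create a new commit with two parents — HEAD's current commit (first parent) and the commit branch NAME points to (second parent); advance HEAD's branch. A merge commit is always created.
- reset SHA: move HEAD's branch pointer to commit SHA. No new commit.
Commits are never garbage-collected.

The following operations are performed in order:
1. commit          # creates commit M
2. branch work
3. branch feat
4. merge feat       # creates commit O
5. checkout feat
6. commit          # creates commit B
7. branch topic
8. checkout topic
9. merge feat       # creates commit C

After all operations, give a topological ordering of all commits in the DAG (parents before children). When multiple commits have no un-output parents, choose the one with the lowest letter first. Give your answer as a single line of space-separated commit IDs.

After op 1 (commit): HEAD=main@M [main=M]
After op 2 (branch): HEAD=main@M [main=M work=M]
After op 3 (branch): HEAD=main@M [feat=M main=M work=M]
After op 4 (merge): HEAD=main@O [feat=M main=O work=M]
After op 5 (checkout): HEAD=feat@M [feat=M main=O work=M]
After op 6 (commit): HEAD=feat@B [feat=B main=O work=M]
After op 7 (branch): HEAD=feat@B [feat=B main=O topic=B work=M]
After op 8 (checkout): HEAD=topic@B [feat=B main=O topic=B work=M]
After op 9 (merge): HEAD=topic@C [feat=B main=O topic=C work=M]
commit A: parents=[]
commit B: parents=['M']
commit C: parents=['B', 'B']
commit M: parents=['A']
commit O: parents=['M', 'M']

Answer: A M B C O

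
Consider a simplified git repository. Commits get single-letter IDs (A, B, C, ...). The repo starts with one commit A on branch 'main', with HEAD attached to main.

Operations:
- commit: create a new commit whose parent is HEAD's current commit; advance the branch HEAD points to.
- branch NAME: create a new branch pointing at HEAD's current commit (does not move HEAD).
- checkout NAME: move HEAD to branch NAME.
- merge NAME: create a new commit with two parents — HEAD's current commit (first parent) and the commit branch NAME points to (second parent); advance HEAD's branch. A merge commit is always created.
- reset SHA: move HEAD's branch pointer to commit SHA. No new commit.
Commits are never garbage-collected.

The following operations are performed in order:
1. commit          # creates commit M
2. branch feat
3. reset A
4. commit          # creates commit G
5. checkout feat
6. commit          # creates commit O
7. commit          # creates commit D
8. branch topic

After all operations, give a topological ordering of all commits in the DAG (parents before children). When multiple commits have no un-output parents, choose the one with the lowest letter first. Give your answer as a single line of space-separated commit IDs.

Answer: A G M O D

Derivation:
After op 1 (commit): HEAD=main@M [main=M]
After op 2 (branch): HEAD=main@M [feat=M main=M]
After op 3 (reset): HEAD=main@A [feat=M main=A]
After op 4 (commit): HEAD=main@G [feat=M main=G]
After op 5 (checkout): HEAD=feat@M [feat=M main=G]
After op 6 (commit): HEAD=feat@O [feat=O main=G]
After op 7 (commit): HEAD=feat@D [feat=D main=G]
After op 8 (branch): HEAD=feat@D [feat=D main=G topic=D]
commit A: parents=[]
commit D: parents=['O']
commit G: parents=['A']
commit M: parents=['A']
commit O: parents=['M']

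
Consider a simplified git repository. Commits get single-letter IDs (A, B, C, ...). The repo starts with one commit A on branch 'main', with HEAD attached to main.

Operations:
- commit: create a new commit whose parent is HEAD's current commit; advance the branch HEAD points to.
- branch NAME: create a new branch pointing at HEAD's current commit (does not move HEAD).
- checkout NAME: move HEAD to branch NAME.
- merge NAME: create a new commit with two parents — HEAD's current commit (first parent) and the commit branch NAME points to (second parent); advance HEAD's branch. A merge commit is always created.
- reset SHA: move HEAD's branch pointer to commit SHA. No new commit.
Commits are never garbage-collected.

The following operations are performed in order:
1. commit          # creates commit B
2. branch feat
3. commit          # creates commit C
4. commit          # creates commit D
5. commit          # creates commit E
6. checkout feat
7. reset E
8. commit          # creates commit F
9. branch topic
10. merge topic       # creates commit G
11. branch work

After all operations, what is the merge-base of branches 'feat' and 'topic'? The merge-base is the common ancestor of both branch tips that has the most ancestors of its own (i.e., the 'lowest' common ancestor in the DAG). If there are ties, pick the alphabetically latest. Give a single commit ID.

Answer: F

Derivation:
After op 1 (commit): HEAD=main@B [main=B]
After op 2 (branch): HEAD=main@B [feat=B main=B]
After op 3 (commit): HEAD=main@C [feat=B main=C]
After op 4 (commit): HEAD=main@D [feat=B main=D]
After op 5 (commit): HEAD=main@E [feat=B main=E]
After op 6 (checkout): HEAD=feat@B [feat=B main=E]
After op 7 (reset): HEAD=feat@E [feat=E main=E]
After op 8 (commit): HEAD=feat@F [feat=F main=E]
After op 9 (branch): HEAD=feat@F [feat=F main=E topic=F]
After op 10 (merge): HEAD=feat@G [feat=G main=E topic=F]
After op 11 (branch): HEAD=feat@G [feat=G main=E topic=F work=G]
ancestors(feat=G): ['A', 'B', 'C', 'D', 'E', 'F', 'G']
ancestors(topic=F): ['A', 'B', 'C', 'D', 'E', 'F']
common: ['A', 'B', 'C', 'D', 'E', 'F']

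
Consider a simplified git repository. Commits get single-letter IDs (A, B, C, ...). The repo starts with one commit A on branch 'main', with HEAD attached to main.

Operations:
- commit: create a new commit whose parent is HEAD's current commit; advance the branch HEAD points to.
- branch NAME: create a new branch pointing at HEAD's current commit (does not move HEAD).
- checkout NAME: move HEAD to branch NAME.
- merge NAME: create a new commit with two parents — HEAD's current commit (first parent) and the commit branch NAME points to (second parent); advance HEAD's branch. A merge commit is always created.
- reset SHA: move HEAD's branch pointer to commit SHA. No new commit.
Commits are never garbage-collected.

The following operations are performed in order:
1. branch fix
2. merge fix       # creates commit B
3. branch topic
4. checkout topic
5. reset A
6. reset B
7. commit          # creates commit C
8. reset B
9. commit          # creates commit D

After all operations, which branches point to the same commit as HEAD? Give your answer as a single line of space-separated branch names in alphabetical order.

After op 1 (branch): HEAD=main@A [fix=A main=A]
After op 2 (merge): HEAD=main@B [fix=A main=B]
After op 3 (branch): HEAD=main@B [fix=A main=B topic=B]
After op 4 (checkout): HEAD=topic@B [fix=A main=B topic=B]
After op 5 (reset): HEAD=topic@A [fix=A main=B topic=A]
After op 6 (reset): HEAD=topic@B [fix=A main=B topic=B]
After op 7 (commit): HEAD=topic@C [fix=A main=B topic=C]
After op 8 (reset): HEAD=topic@B [fix=A main=B topic=B]
After op 9 (commit): HEAD=topic@D [fix=A main=B topic=D]

Answer: topic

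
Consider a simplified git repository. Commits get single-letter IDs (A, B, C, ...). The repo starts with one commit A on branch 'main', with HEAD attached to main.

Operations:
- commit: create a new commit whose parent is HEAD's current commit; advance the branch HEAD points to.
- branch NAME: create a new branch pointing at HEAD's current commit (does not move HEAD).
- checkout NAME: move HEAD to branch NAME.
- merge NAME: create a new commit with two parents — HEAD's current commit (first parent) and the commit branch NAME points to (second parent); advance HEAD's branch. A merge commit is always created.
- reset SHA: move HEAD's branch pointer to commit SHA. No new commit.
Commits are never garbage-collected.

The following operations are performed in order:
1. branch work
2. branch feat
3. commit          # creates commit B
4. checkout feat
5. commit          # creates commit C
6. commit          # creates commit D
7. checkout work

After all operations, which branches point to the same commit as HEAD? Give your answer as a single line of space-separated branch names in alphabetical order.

After op 1 (branch): HEAD=main@A [main=A work=A]
After op 2 (branch): HEAD=main@A [feat=A main=A work=A]
After op 3 (commit): HEAD=main@B [feat=A main=B work=A]
After op 4 (checkout): HEAD=feat@A [feat=A main=B work=A]
After op 5 (commit): HEAD=feat@C [feat=C main=B work=A]
After op 6 (commit): HEAD=feat@D [feat=D main=B work=A]
After op 7 (checkout): HEAD=work@A [feat=D main=B work=A]

Answer: work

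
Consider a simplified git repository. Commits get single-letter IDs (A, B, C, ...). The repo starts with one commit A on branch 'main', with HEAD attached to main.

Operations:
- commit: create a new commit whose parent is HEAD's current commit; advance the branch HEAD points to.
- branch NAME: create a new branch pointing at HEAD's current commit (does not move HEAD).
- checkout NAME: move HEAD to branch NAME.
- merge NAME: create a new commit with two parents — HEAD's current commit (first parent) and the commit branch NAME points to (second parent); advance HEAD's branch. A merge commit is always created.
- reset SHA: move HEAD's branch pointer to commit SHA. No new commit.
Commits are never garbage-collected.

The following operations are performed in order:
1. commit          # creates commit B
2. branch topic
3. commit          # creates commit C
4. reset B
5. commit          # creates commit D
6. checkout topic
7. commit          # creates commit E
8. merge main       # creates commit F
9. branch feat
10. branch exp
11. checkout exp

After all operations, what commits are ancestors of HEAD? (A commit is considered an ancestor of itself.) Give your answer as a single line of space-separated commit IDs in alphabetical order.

After op 1 (commit): HEAD=main@B [main=B]
After op 2 (branch): HEAD=main@B [main=B topic=B]
After op 3 (commit): HEAD=main@C [main=C topic=B]
After op 4 (reset): HEAD=main@B [main=B topic=B]
After op 5 (commit): HEAD=main@D [main=D topic=B]
After op 6 (checkout): HEAD=topic@B [main=D topic=B]
After op 7 (commit): HEAD=topic@E [main=D topic=E]
After op 8 (merge): HEAD=topic@F [main=D topic=F]
After op 9 (branch): HEAD=topic@F [feat=F main=D topic=F]
After op 10 (branch): HEAD=topic@F [exp=F feat=F main=D topic=F]
After op 11 (checkout): HEAD=exp@F [exp=F feat=F main=D topic=F]

Answer: A B D E F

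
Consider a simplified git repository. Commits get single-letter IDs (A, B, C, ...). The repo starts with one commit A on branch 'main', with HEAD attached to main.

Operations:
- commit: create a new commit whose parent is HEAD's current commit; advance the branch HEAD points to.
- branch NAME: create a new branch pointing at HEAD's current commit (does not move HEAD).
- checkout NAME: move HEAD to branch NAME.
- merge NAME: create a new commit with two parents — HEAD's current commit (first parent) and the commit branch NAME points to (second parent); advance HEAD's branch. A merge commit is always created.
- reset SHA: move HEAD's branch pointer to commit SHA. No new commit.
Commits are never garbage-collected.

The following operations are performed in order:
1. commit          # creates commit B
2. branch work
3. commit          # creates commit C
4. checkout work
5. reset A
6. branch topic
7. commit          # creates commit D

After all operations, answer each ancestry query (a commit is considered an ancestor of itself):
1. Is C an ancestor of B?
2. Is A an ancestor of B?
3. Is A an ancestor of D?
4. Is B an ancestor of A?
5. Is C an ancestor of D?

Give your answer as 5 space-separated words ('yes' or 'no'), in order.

After op 1 (commit): HEAD=main@B [main=B]
After op 2 (branch): HEAD=main@B [main=B work=B]
After op 3 (commit): HEAD=main@C [main=C work=B]
After op 4 (checkout): HEAD=work@B [main=C work=B]
After op 5 (reset): HEAD=work@A [main=C work=A]
After op 6 (branch): HEAD=work@A [main=C topic=A work=A]
After op 7 (commit): HEAD=work@D [main=C topic=A work=D]
ancestors(B) = {A,B}; C in? no
ancestors(B) = {A,B}; A in? yes
ancestors(D) = {A,D}; A in? yes
ancestors(A) = {A}; B in? no
ancestors(D) = {A,D}; C in? no

Answer: no yes yes no no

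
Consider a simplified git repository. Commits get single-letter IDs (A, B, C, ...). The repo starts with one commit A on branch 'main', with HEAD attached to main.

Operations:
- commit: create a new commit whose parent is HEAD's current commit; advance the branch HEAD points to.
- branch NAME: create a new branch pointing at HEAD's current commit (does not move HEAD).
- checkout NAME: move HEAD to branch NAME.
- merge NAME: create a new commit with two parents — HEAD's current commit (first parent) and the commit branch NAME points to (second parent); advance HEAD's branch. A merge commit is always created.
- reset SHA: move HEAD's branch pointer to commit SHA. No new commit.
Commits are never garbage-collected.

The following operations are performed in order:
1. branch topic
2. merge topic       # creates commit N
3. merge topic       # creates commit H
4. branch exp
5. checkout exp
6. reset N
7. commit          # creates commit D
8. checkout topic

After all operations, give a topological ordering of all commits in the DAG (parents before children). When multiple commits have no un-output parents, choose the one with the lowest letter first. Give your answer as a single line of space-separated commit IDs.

Answer: A N D H

Derivation:
After op 1 (branch): HEAD=main@A [main=A topic=A]
After op 2 (merge): HEAD=main@N [main=N topic=A]
After op 3 (merge): HEAD=main@H [main=H topic=A]
After op 4 (branch): HEAD=main@H [exp=H main=H topic=A]
After op 5 (checkout): HEAD=exp@H [exp=H main=H topic=A]
After op 6 (reset): HEAD=exp@N [exp=N main=H topic=A]
After op 7 (commit): HEAD=exp@D [exp=D main=H topic=A]
After op 8 (checkout): HEAD=topic@A [exp=D main=H topic=A]
commit A: parents=[]
commit D: parents=['N']
commit H: parents=['N', 'A']
commit N: parents=['A', 'A']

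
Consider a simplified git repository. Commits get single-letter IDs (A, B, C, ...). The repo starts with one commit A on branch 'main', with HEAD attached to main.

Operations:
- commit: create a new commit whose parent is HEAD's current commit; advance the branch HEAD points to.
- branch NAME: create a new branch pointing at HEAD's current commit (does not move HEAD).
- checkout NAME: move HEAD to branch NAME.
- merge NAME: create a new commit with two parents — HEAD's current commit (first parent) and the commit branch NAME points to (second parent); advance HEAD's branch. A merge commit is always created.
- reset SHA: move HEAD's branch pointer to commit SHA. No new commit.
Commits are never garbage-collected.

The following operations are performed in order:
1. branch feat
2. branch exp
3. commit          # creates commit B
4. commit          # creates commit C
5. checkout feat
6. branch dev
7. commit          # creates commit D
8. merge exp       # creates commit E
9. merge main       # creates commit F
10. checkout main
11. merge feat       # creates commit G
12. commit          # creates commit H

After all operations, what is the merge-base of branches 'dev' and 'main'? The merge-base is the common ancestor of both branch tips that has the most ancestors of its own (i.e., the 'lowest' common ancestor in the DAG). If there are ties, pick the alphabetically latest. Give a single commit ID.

After op 1 (branch): HEAD=main@A [feat=A main=A]
After op 2 (branch): HEAD=main@A [exp=A feat=A main=A]
After op 3 (commit): HEAD=main@B [exp=A feat=A main=B]
After op 4 (commit): HEAD=main@C [exp=A feat=A main=C]
After op 5 (checkout): HEAD=feat@A [exp=A feat=A main=C]
After op 6 (branch): HEAD=feat@A [dev=A exp=A feat=A main=C]
After op 7 (commit): HEAD=feat@D [dev=A exp=A feat=D main=C]
After op 8 (merge): HEAD=feat@E [dev=A exp=A feat=E main=C]
After op 9 (merge): HEAD=feat@F [dev=A exp=A feat=F main=C]
After op 10 (checkout): HEAD=main@C [dev=A exp=A feat=F main=C]
After op 11 (merge): HEAD=main@G [dev=A exp=A feat=F main=G]
After op 12 (commit): HEAD=main@H [dev=A exp=A feat=F main=H]
ancestors(dev=A): ['A']
ancestors(main=H): ['A', 'B', 'C', 'D', 'E', 'F', 'G', 'H']
common: ['A']

Answer: A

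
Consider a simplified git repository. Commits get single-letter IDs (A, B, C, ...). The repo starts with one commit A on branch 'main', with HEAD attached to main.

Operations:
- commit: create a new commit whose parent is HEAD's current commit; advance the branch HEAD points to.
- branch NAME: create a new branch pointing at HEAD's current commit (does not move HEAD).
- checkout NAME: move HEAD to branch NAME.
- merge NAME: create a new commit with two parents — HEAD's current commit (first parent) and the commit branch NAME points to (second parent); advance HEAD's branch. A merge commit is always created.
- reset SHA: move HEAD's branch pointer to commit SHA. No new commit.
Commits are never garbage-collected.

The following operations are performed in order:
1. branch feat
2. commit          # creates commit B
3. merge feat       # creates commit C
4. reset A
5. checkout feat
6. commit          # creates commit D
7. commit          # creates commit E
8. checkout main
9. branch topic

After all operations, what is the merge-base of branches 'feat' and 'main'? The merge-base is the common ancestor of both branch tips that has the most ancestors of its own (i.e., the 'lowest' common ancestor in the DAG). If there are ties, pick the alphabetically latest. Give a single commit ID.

Answer: A

Derivation:
After op 1 (branch): HEAD=main@A [feat=A main=A]
After op 2 (commit): HEAD=main@B [feat=A main=B]
After op 3 (merge): HEAD=main@C [feat=A main=C]
After op 4 (reset): HEAD=main@A [feat=A main=A]
After op 5 (checkout): HEAD=feat@A [feat=A main=A]
After op 6 (commit): HEAD=feat@D [feat=D main=A]
After op 7 (commit): HEAD=feat@E [feat=E main=A]
After op 8 (checkout): HEAD=main@A [feat=E main=A]
After op 9 (branch): HEAD=main@A [feat=E main=A topic=A]
ancestors(feat=E): ['A', 'D', 'E']
ancestors(main=A): ['A']
common: ['A']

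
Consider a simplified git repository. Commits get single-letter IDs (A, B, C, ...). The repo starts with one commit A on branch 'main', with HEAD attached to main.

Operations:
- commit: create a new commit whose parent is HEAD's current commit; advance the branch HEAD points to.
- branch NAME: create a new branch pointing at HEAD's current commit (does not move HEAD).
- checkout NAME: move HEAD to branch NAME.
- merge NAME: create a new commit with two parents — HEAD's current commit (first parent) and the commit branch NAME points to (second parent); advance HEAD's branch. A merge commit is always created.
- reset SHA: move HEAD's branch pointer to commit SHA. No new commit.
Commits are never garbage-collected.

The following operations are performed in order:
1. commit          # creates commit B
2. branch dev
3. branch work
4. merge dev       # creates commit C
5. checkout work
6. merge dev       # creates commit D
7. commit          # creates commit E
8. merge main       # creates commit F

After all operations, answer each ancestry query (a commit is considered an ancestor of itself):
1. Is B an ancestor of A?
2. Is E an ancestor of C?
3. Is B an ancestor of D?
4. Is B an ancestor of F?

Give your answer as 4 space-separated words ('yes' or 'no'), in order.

Answer: no no yes yes

Derivation:
After op 1 (commit): HEAD=main@B [main=B]
After op 2 (branch): HEAD=main@B [dev=B main=B]
After op 3 (branch): HEAD=main@B [dev=B main=B work=B]
After op 4 (merge): HEAD=main@C [dev=B main=C work=B]
After op 5 (checkout): HEAD=work@B [dev=B main=C work=B]
After op 6 (merge): HEAD=work@D [dev=B main=C work=D]
After op 7 (commit): HEAD=work@E [dev=B main=C work=E]
After op 8 (merge): HEAD=work@F [dev=B main=C work=F]
ancestors(A) = {A}; B in? no
ancestors(C) = {A,B,C}; E in? no
ancestors(D) = {A,B,D}; B in? yes
ancestors(F) = {A,B,C,D,E,F}; B in? yes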